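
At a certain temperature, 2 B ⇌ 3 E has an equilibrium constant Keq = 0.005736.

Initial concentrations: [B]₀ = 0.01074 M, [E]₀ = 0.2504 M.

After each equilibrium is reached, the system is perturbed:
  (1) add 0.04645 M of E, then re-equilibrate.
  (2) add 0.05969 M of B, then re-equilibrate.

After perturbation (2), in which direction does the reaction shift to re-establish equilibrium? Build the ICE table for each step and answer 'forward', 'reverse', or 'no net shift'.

Q₀ = 136.1 vs Keq = 0.005736 ⇒ Q>K, reverse
Step 1:
                    B           E
  init        0.01074      0.2504
  Δ             0.134      -0.201
  eq           0.1448     0.04935
  solve Keq expr → x = -0.06702; check Q = 0.005736
Then add 0.04645 M of E.
Step 2:
                    B           E
  init         0.1448      0.0958
  Δ           0.02699    -0.04049
  eq           0.1718     0.05531
  solve Keq expr → x = -0.0135; check Q = 0.005736
Then add 0.05969 M of B.
Step 3:
                    B           E
  init         0.2315     0.05531
  Δ         -0.007177     0.01077
  eq           0.2243     0.06608
  solve Keq expr → x = 0.003589; check Q = 0.005736

Direction: forward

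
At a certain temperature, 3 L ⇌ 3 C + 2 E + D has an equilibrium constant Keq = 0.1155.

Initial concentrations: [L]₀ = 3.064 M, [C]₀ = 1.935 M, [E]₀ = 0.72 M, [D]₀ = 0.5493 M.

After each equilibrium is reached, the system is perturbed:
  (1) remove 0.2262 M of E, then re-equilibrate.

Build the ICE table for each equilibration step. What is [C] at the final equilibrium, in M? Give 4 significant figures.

Q₀ = 0.07172 vs Keq = 0.1155 ⇒ Q<K, forward
Step 1:
                  L         C         E         D
  init        3.064     1.935      0.72    0.5493
  Δ        -0.09784   0.09784   0.06523   0.03261
  eq          2.966     2.033    0.7852    0.5819
  solve Keq expr → x = 0.03261; check Q = 0.1155
Then remove 0.2262 M of E.
Step 2:
                  L         C         E         D
  init        2.966     2.033     0.559    0.5819
  Δ         -0.1298    0.1298   0.08654   0.04327
  eq          2.836     2.163    0.6456    0.6252
  solve Keq expr → x = 0.04327; check Q = 0.1155

[C]_eq = 2.163 M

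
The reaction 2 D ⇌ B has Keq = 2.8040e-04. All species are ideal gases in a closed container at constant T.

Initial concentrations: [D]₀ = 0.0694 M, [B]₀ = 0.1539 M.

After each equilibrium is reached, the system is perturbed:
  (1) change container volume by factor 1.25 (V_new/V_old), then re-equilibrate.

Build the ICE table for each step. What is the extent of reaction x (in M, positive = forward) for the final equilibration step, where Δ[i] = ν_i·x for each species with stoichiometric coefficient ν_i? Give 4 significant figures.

Q₀ = 31.95 vs Keq = 2.8040e-04 ⇒ Q>K, reverse
Step 1:
                   D          B
  init        0.0694     0.1539
  Δ           0.3077    -0.1539
  eq          0.3771 3.9878e-05
  solve Keq expr → x = -0.1539; check Q = 2.8040e-04
Then change container volume by factor 1.25 (V_new/V_old).
Step 2:
                   D          B
  init        0.3017 3.1903e-05
  Δ       1.2757e-05 -6.3784e-06
  eq          0.3017 2.5524e-05
  solve Keq expr → x = -6.3784e-06; check Q = 2.8040e-04

x = -6.3784e-06 M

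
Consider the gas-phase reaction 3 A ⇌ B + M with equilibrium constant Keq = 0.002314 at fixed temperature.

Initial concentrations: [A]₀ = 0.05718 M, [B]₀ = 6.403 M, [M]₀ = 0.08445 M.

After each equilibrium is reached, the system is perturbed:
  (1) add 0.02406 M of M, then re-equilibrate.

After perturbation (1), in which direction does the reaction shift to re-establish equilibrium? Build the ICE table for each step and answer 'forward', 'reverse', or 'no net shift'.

Direction: reverse

Q₀ = 2892 vs Keq = 0.002314 ⇒ Q>K, reverse
Step 1:
                   A          B          M
  init       0.05718      6.403    0.08445
  Δ           0.2533   -0.08444   -0.08444
  eq          0.3105      6.319 1.0963e-05
  solve Keq expr → x = -0.08444; check Q = 0.002314
Then add 0.02406 M of M.
Step 2:
                   A          B          M
  init        0.3105      6.319    0.02407
  Δ          0.07215   -0.02405   -0.02405
  eq          0.3826      6.295 2.0597e-05
  solve Keq expr → x = -0.02405; check Q = 0.002314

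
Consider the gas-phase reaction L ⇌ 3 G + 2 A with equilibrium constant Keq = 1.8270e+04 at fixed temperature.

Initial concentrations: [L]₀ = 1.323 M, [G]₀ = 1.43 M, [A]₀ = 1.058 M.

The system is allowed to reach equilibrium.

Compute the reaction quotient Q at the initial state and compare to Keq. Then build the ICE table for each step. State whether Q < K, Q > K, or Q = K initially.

Q₀ = 2.474; Q < K (proceeds forward)

Q₀ = 2.474 vs Keq = 1.8270e+04 ⇒ Q<K, forward
Step 1:
                  L         G         A
  init        1.323      1.43     1.058
  Δ          -1.232     3.695     2.463
  eq        0.09135     5.125     3.521
  solve Keq expr → x = 1.232; check Q = 1.8270e+04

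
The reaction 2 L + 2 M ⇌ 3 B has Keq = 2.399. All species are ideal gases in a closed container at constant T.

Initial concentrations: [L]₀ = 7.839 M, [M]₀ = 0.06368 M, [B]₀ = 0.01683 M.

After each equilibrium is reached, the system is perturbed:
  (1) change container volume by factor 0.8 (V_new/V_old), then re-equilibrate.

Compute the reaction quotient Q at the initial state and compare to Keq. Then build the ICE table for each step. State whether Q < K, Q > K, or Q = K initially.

Q₀ = 1.9130e-05 vs Keq = 2.399 ⇒ Q<K, forward
Step 1:
                  L         M         B
  I           7.839   0.06368   0.01683
  C        -0.06074  -0.06074    0.0911
  E           7.778  0.002943    0.1079
  solve Keq expr → x = 0.03037; check Q = 2.399
Then change container volume by factor 0.8 (V_new/V_old).
Step 2:
                  L         M         B
  I           9.723  0.003679    0.1349
  C       -3.6808e-04 -3.6808e-04 5.5212e-04
  E           9.722  0.003311    0.1355
  solve Keq expr → x = 1.8404e-04; check Q = 2.399

Q₀ = 1.9130e-05; Q < K (proceeds forward)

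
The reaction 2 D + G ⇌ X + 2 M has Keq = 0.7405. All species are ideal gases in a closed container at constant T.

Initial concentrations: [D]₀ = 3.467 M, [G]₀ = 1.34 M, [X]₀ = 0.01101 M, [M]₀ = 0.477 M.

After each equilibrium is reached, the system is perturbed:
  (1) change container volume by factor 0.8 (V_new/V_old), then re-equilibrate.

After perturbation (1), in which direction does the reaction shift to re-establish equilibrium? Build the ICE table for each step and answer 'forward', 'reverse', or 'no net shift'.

Direction: no net shift

Q₀ = 1.5553e-04 vs Keq = 0.7405 ⇒ Q<K, forward
Step 1:
                  D         G         X         M
  init        3.467      1.34   0.01101     0.477
  Δ           -1.34   -0.6698    0.6698      1.34
  eq          2.127    0.6702    0.6808     1.817
  solve Keq expr → x = 0.6698; check Q = 0.7405
Then change container volume by factor 0.8 (V_new/V_old).
Step 2:
                  D         G         X         M
  init        2.659    0.8378     0.851     2.271
  Δ               0         0         0         0
  eq          2.659    0.8378     0.851     2.271
  solve Keq expr → x = 0; check Q = 0.7405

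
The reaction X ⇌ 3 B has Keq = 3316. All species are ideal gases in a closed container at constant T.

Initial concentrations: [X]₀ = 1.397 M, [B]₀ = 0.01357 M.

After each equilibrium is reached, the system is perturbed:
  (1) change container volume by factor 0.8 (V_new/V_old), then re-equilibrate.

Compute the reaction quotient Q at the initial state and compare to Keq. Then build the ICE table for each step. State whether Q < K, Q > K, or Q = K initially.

Q₀ = 1.7887e-06; Q < K (proceeds forward)

Q₀ = 1.7887e-06 vs Keq = 3316 ⇒ Q<K, forward
Step 1:
                   X          B
  I            1.397    0.01357
  C           -1.376      4.127
  E           0.0214       4.14
  solve Keq expr → x = 1.376; check Q = 3316
Then change container volume by factor 0.8 (V_new/V_old).
Step 2:
                   X          B
  I          0.02676      5.175
  C          0.01404   -0.04211
  E          0.04079      5.133
  solve Keq expr → x = -0.01404; check Q = 3316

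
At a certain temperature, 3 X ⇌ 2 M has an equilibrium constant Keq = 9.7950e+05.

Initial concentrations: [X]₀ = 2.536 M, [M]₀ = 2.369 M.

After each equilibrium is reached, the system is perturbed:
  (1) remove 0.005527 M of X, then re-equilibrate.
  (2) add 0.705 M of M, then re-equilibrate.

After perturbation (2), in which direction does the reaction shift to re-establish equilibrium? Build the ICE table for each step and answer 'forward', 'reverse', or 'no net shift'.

Q₀ = 0.3441 vs Keq = 9.7950e+05 ⇒ Q<K, forward
Step 1:
                    X           M
  I             2.536       2.369
  C             -2.51       1.674
  E           0.02555       4.043
  solve Keq expr → x = 0.8368; check Q = 9.7950e+05
Then remove 0.005527 M of X.
Step 2:
                    X           M
  I           0.02003       4.043
  C          0.005512   -0.003674
  E           0.02554       4.039
  solve Keq expr → x = -0.001837; check Q = 9.7950e+05
Then add 0.705 M of M.
Step 3:
                    X           M
  I           0.02554       4.744
  C          0.002884   -0.001922
  E           0.02842       4.742
  solve Keq expr → x = -9.6122e-04; check Q = 9.7950e+05

Direction: reverse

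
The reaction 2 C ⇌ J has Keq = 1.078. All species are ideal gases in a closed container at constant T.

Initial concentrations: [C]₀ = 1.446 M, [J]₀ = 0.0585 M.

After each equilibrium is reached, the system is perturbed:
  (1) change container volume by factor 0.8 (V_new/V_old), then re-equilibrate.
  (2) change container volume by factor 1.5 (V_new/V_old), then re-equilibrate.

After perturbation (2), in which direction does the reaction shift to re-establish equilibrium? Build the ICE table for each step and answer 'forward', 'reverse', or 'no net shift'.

Q₀ = 0.02798 vs Keq = 1.078 ⇒ Q<K, forward
Step 1:
                  C         J
  init        1.446    0.0585
  Δ         -0.7955    0.3977
  eq         0.6505    0.4562
  solve Keq expr → x = 0.3977; check Q = 1.078
Then change container volume by factor 0.8 (V_new/V_old).
Step 2:
                  C         J
  init       0.8132    0.5703
  Δ        -0.06531   0.03266
  eq         0.7479    0.6029
  solve Keq expr → x = 0.03266; check Q = 1.078
Then change container volume by factor 1.5 (V_new/V_old).
Step 3:
                  C         J
  init       0.4986     0.402
  Δ         0.08062  -0.04031
  eq         0.5792    0.3616
  solve Keq expr → x = -0.04031; check Q = 1.078

Direction: reverse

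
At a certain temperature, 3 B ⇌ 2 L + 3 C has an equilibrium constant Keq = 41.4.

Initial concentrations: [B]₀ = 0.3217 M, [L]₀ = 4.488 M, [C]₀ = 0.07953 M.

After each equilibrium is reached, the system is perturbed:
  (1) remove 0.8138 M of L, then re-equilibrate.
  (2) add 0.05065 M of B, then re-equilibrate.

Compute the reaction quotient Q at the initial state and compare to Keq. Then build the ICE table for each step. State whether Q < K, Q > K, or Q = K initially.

Q₀ = 0.3043; Q < K (proceeds forward)

Q₀ = 0.3043 vs Keq = 41.4 ⇒ Q<K, forward
Step 1:
                  B         L         C
  Initial    0.3217     4.488   0.07953
  Change    -0.1437   0.09578    0.1437
  Equil       0.178     4.584    0.2232
  solve Keq expr → x = 0.04789; check Q = 41.4
Then remove 0.8138 M of L.
Step 2:
                  B         L         C
  Initial     0.178      3.77    0.2232
  Change   -0.01265  0.008432   0.01265
  Equil      0.1654     3.778    0.2358
  solve Keq expr → x = 0.004216; check Q = 41.4
Then add 0.05065 M of B.
Step 3:
                  B         L         C
  Initial     0.216     3.778    0.2358
  Change   -0.02939    0.0196   0.02939
  Equil      0.1866     3.798    0.2652
  solve Keq expr → x = 0.009798; check Q = 41.4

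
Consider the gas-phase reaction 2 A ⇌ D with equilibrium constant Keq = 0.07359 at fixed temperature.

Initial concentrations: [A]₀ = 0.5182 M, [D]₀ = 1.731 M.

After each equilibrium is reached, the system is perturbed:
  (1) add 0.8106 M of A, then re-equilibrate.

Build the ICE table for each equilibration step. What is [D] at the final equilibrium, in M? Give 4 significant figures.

[D]_eq = 0.7739 M

Q₀ = 6.446 vs Keq = 0.07359 ⇒ Q>K, reverse
Step 1:
                   A          D
  I           0.5182      1.731
  C            2.296     -1.148
  E            2.814     0.5829
  solve Keq expr → x = -1.148; check Q = 0.07359
Then add 0.8106 M of A.
Step 2:
                   A          D
  I            3.625     0.5829
  C          -0.3821      0.191
  E            3.243     0.7739
  solve Keq expr → x = 0.191; check Q = 0.07359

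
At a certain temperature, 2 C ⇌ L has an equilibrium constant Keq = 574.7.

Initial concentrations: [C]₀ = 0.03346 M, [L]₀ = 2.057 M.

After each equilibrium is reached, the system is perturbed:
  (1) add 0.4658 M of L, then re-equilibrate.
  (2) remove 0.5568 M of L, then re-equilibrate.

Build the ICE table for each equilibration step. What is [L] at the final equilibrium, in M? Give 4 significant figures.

Q₀ = 1837 vs Keq = 574.7 ⇒ Q>K, reverse
Step 1:
                  C         L
  Initial   0.03346     2.057
  Change    0.02618  -0.01309
  Equil     0.05964     2.044
  solve Keq expr → x = -0.01309; check Q = 574.7
Then add 0.4658 M of L.
Step 2:
                  C         L
  Initial   0.05964      2.51
  Change   0.006405 -0.003202
  Equil     0.06604     2.507
  solve Keq expr → x = -0.003202; check Q = 574.7
Then remove 0.5568 M of L.
Step 3:
                  C         L
  Initial   0.06604      1.95
  Change  -0.007738  0.003869
  Equil      0.0583     1.954
  solve Keq expr → x = 0.003869; check Q = 574.7

[L]_eq = 1.954 M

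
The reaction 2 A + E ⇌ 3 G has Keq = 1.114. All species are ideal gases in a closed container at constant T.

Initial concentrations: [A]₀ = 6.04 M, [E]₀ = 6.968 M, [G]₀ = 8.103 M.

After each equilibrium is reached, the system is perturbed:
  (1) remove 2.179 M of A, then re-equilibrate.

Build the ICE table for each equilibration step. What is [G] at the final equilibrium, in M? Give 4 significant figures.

Q₀ = 2.093 vs Keq = 1.114 ⇒ Q>K, reverse
Step 1:
                   A          E          G
  init          6.04      6.968      8.103
  Δ            0.646      0.323     -0.969
  eq           6.686      7.291      7.134
  solve Keq expr → x = -0.323; check Q = 1.114
Then remove 2.179 M of A.
Step 2:
                   A          E          G
  init         4.507      7.291      7.134
  Δ           0.6794     0.3397     -1.019
  eq           5.186      7.631      6.115
  solve Keq expr → x = -0.3397; check Q = 1.114

[G]_eq = 6.115 M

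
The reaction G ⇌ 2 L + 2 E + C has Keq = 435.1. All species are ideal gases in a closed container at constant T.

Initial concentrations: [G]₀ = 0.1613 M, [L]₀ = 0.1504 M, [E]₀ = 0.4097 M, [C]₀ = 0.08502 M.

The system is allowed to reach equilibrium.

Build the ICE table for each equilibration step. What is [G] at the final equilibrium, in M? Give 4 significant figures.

[G]_eq = 6.7839e-05 M

Q₀ = 0.002001 vs Keq = 435.1 ⇒ Q<K, forward
Step 1:
                  G         L         E         C
  I          0.1613    0.1504    0.4097   0.08502
  C         -0.1612    0.3225    0.3225    0.1612
  E       6.7839e-05    0.4729    0.7322    0.2463
  solve Keq expr → x = 0.1612; check Q = 435.1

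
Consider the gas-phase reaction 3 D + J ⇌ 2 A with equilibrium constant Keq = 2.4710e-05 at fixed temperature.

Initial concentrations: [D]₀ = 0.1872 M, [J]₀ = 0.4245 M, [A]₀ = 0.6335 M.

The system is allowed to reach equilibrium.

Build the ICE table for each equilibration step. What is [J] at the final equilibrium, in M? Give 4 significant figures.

Q₀ = 144.1 vs Keq = 2.4710e-05 ⇒ Q>K, reverse
Step 1:
                   D          J          A
  init        0.1872     0.4245     0.6335
  Δ           0.9426     0.3142    -0.6284
  eq            1.13     0.7387    0.00513
  solve Keq expr → x = -0.3142; check Q = 2.4710e-05

[J]_eq = 0.7387 M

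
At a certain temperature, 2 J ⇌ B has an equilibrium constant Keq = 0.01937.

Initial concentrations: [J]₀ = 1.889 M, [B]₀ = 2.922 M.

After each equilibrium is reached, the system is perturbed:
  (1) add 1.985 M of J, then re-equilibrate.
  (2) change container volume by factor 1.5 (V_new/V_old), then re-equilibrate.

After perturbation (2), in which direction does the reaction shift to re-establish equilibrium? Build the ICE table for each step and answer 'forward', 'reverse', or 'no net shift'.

Direction: reverse

Q₀ = 0.8189 vs Keq = 0.01937 ⇒ Q>K, reverse
Step 1:
                    J           B
  Initial       1.889       2.922
  Change        4.341       -2.17
  Equil          6.23      0.7517
  solve Keq expr → x = -2.17; check Q = 0.01937
Then add 1.985 M of J.
Step 2:
                    J           B
  Initial       8.215      0.7517
  Change        -0.69       0.345
  Equil         7.525       1.097
  solve Keq expr → x = 0.345; check Q = 0.01937
Then change container volume by factor 1.5 (V_new/V_old).
Step 3:
                    J           B
  Initial       5.016      0.7311
  Change       0.3476     -0.1738
  Equil         5.364      0.5573
  solve Keq expr → x = -0.1738; check Q = 0.01937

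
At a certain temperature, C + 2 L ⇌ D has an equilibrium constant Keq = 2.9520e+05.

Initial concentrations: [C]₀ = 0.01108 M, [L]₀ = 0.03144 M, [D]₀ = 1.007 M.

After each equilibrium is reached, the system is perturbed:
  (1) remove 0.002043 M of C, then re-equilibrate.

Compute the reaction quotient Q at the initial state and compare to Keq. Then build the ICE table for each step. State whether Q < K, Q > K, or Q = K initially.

Q₀ = 9.1944e+04 vs Keq = 2.9520e+05 ⇒ Q<K, forward
Step 1:
                    C           L           D
  I           0.01108     0.03144       1.007
  C         -0.004398   -0.008796    0.004398
  E          0.006682     0.02264       1.011
  solve Keq expr → x = 0.004398; check Q = 2.9520e+05
Then remove 0.002043 M of C.
Step 2:
                    C           L           D
  I          0.004639     0.02264       1.011
  C        9.9837e-04    0.001997 -9.9837e-04
  E          0.005637     0.02464        1.01
  solve Keq expr → x = -9.9837e-04; check Q = 2.9520e+05

Q₀ = 9.1944e+04; Q < K (proceeds forward)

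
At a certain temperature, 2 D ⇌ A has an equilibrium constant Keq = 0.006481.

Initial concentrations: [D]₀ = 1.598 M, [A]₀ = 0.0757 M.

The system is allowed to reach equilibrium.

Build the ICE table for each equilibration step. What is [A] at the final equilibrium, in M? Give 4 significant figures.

Q₀ = 0.02964 vs Keq = 0.006481 ⇒ Q>K, reverse
Step 1:
                   D          A
  I            1.598     0.0757
  C           0.1134   -0.05672
  E            1.711    0.01898
  solve Keq expr → x = -0.05672; check Q = 0.006481

[A]_eq = 0.01898 M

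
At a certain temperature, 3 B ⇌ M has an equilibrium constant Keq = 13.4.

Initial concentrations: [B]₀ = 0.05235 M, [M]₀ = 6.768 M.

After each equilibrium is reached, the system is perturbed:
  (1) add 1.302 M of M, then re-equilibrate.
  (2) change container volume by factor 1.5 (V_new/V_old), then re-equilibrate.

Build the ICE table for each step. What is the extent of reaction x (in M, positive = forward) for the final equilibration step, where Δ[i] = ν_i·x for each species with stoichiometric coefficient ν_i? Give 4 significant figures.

x = -0.05672 M

Q₀ = 4.7175e+04 vs Keq = 13.4 ⇒ Q>K, reverse
Step 1:
                    B           M
  Initial     0.05235       6.768
  Change       0.7343     -0.2448
  Equil        0.7867       6.523
  solve Keq expr → x = -0.2448; check Q = 13.4
Then add 1.302 M of M.
Step 2:
                    B           M
  Initial      0.7867       7.825
  Change      0.04862    -0.01621
  Equil        0.8353       7.809
  solve Keq expr → x = -0.01621; check Q = 13.4
Then change container volume by factor 1.5 (V_new/V_old).
Step 3:
                    B           M
  Initial      0.5569       5.206
  Change       0.1702    -0.05672
  Equil         0.727       5.149
  solve Keq expr → x = -0.05672; check Q = 13.4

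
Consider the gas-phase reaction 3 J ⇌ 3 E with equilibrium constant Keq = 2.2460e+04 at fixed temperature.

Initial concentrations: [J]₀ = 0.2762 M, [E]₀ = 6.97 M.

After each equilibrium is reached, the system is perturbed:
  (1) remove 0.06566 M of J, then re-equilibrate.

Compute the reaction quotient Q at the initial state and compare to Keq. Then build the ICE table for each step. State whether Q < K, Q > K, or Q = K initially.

Q₀ = 1.6070e+04 vs Keq = 2.2460e+04 ⇒ Q<K, forward
Step 1:
                  J         E
  I          0.2762      6.97
  C        -0.02816   0.02816
  E           0.248     6.998
  solve Keq expr → x = 0.009388; check Q = 2.2460e+04
Then remove 0.06566 M of J.
Step 2:
                  J         E
  I          0.1824     6.998
  C         0.06341  -0.06341
  E          0.2458     6.935
  solve Keq expr → x = -0.02114; check Q = 2.2460e+04

Q₀ = 1.6070e+04; Q < K (proceeds forward)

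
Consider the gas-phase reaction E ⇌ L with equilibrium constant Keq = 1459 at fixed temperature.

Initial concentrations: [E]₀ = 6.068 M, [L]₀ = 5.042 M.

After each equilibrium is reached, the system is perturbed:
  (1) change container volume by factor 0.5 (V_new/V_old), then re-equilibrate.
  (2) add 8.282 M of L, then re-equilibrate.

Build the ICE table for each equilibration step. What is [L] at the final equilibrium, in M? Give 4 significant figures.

Q₀ = 0.8309 vs Keq = 1459 ⇒ Q<K, forward
Step 1:
                   E          L
  Initial      6.068      5.042
  Change       -6.06       6.06
  Equil      0.00761       11.1
  solve Keq expr → x = 6.06; check Q = 1459
Then change container volume by factor 0.5 (V_new/V_old).
Step 2:
                   E          L
  Initial    0.01522       22.2
  Change           0          0
  Equil      0.01522       22.2
  solve Keq expr → x = 0; check Q = 1459
Then add 8.282 M of L.
Step 3:
                   E          L
  Initial    0.01522      30.49
  Change    0.005673  -0.005673
  Equil      0.02089      30.48
  solve Keq expr → x = -0.005673; check Q = 1459

[L]_eq = 30.48 M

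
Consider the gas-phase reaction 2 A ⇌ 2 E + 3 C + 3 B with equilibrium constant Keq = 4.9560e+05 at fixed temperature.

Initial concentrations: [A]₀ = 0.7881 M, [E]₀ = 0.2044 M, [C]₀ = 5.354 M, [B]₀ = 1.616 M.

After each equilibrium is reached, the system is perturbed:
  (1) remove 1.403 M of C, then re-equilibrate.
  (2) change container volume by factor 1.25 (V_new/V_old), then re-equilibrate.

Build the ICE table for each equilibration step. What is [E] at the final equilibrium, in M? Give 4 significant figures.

[E]_eq = 0.7651 M

Q₀ = 43.57 vs Keq = 4.9560e+05 ⇒ Q<K, forward
Step 1:
                   A          E          C          B
  init        0.7881     0.2044      5.354      1.616
  Δ          -0.6979     0.6979      1.047      1.047
  eq         0.09019     0.9023      6.401      2.663
  solve Keq expr → x = 0.349; check Q = 4.9560e+05
Then remove 1.403 M of C.
Step 2:
                   A          E          C          B
  init       0.09019     0.9023      4.998      2.663
  Δ         -0.02426    0.02426    0.03639    0.03639
  eq         0.06593     0.9266      5.034      2.699
  solve Keq expr → x = 0.01213; check Q = 4.9560e+05
Then change container volume by factor 1.25 (V_new/V_old).
Step 3:
                   A          E          C          B
  init       0.05274     0.7413      4.027      2.159
  Δ          -0.0238     0.0238     0.0357     0.0357
  eq         0.02895     0.7651      4.063      2.195
  solve Keq expr → x = 0.0119; check Q = 4.9560e+05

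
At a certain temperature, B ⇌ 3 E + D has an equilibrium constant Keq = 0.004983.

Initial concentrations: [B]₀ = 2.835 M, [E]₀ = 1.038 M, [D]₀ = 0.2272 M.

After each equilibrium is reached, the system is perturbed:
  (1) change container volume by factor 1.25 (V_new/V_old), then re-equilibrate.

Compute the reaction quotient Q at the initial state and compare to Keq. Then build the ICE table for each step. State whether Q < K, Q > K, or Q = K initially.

Q₀ = 0.08963; Q > K (proceeds reverse)

Q₀ = 0.08963 vs Keq = 0.004983 ⇒ Q>K, reverse
Step 1:
                   B          E          D
  init         2.835      1.038     0.2272
  Δ           0.1519    -0.4556    -0.1519
  eq           2.987     0.5824    0.07534
  solve Keq expr → x = -0.1519; check Q = 0.004983
Then change container volume by factor 1.25 (V_new/V_old).
Step 2:
                   B          E          D
  init         2.389     0.4659    0.06027
  Δ         -0.02037    0.06111    0.02037
  eq           2.369      0.527    0.08064
  solve Keq expr → x = 0.02037; check Q = 0.004983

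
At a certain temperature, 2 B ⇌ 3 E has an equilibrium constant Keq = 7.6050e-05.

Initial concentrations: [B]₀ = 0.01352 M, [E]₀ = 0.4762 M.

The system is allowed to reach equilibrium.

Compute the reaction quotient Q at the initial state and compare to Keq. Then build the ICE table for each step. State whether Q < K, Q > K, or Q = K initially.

Q₀ = 590.8 vs Keq = 7.6050e-05 ⇒ Q>K, reverse
Step 1:
                    B           E
  Initial     0.01352      0.4762
  Change       0.3043     -0.4565
  Equil        0.3178     0.01973
  solve Keq expr → x = -0.1522; check Q = 7.6050e-05

Q₀ = 590.8; Q > K (proceeds reverse)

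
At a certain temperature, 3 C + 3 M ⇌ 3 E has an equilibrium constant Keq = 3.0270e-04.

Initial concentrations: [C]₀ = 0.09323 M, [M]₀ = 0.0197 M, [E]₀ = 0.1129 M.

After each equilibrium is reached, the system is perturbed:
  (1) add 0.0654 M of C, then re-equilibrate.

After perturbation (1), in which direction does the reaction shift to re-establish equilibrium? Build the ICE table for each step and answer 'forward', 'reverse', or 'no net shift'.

Direction: forward

Q₀ = 2.3228e+05 vs Keq = 3.0270e-04 ⇒ Q>K, reverse
Step 1:
                  C         M         E
  I         0.09323    0.0197    0.1129
  C          0.1111    0.1111   -0.1111
  E          0.2043    0.1308  0.001795
  solve Keq expr → x = -0.03704; check Q = 3.0270e-04
Then add 0.0654 M of C.
Step 2:
                  C         M         E
  I          0.2697    0.1308  0.001795
  C       -5.5937e-04 -5.5937e-04 5.5937e-04
  E          0.2692    0.1302  0.002354
  solve Keq expr → x = 1.8646e-04; check Q = 3.0270e-04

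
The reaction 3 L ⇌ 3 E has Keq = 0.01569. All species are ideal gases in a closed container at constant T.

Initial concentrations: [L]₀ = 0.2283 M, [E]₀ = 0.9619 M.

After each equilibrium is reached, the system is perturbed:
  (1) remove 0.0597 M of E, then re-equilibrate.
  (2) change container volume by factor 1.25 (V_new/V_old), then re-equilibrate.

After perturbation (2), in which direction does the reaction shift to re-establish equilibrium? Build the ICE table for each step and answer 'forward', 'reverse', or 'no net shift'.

Q₀ = 74.79 vs Keq = 0.01569 ⇒ Q>K, reverse
Step 1:
                  L         E
  init       0.2283    0.9619
  Δ          0.7236   -0.7236
  eq         0.9519    0.2383
  solve Keq expr → x = -0.2412; check Q = 0.01569
Then remove 0.0597 M of E.
Step 2:
                  L         E
  init       0.9519    0.1786
  Δ        -0.04775   0.04775
  eq         0.9041    0.2264
  solve Keq expr → x = 0.01592; check Q = 0.01569
Then change container volume by factor 1.25 (V_new/V_old).
Step 3:
                  L         E
  init       0.7233    0.1811
  Δ               0         0
  eq         0.7233    0.1811
  solve Keq expr → x = 0; check Q = 0.01569

Direction: no net shift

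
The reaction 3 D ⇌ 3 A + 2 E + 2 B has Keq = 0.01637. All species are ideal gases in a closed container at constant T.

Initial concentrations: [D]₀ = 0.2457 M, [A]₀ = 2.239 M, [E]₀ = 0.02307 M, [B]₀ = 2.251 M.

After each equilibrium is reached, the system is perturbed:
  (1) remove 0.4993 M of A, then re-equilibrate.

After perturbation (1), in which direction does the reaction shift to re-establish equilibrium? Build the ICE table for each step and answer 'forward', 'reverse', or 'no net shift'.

Q₀ = 2.041 vs Keq = 0.01637 ⇒ Q>K, reverse
Step 1:
                    D           A           E           B
  I            0.2457       2.239     0.02307       2.251
  C           0.03079    -0.03079    -0.02053    -0.02053
  E            0.2765       2.208    0.002542        2.23
  solve Keq expr → x = -0.01026; check Q = 0.01637
Then remove 0.4993 M of A.
Step 2:
                    D           A           E           B
  I            0.2765       1.709    0.002542        2.23
  C         -0.001724    0.001724    0.001149    0.001149
  E            0.2748       1.711    0.003691       2.232
  solve Keq expr → x = 5.7464e-04; check Q = 0.01637

Direction: forward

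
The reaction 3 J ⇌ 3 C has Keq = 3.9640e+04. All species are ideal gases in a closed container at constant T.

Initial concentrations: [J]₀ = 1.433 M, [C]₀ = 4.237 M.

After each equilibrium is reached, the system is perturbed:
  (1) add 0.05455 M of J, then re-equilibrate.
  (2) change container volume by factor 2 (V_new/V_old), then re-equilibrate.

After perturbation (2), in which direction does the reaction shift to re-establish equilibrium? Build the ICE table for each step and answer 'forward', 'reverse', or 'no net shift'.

Direction: no net shift

Q₀ = 25.85 vs Keq = 3.9640e+04 ⇒ Q<K, forward
Step 1:
                    J           C
  Initial       1.433       4.237
  Change       -1.271       1.271
  Equil        0.1616       5.508
  solve Keq expr → x = 0.4238; check Q = 3.9640e+04
Then add 0.05455 M of J.
Step 2:
                    J           C
  Initial      0.2161       5.508
  Change       -0.053       0.053
  Equil        0.1631       5.561
  solve Keq expr → x = 0.01767; check Q = 3.9640e+04
Then change container volume by factor 2 (V_new/V_old).
Step 3:
                    J           C
  Initial     0.08155       2.781
  Change            0           0
  Equil       0.08155       2.781
  solve Keq expr → x = 0; check Q = 3.9640e+04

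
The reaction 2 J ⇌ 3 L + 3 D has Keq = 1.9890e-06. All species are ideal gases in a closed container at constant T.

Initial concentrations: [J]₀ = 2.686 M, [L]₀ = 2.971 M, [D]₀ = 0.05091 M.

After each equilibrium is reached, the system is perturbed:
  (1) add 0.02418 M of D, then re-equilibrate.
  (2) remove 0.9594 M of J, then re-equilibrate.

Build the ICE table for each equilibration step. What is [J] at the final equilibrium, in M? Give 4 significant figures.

[J]_eq = 1.772 M

Q₀ = 4.7963e-04 vs Keq = 1.9890e-06 ⇒ Q>K, reverse
Step 1:
                  J         L         D
  init        2.686     2.971   0.05091
  Δ         0.02837  -0.04255  -0.04255
  eq          2.714     2.928  0.008356
  solve Keq expr → x = -0.01418; check Q = 1.9890e-06
Then add 0.02418 M of D.
Step 2:
                  J         L         D
  init        2.714     2.928   0.03254
  Δ         0.01605  -0.02408  -0.02408
  eq           2.73     2.904  0.008459
  solve Keq expr → x = -0.008026; check Q = 1.9890e-06
Then remove 0.9594 M of J.
Step 3:
                  J         L         D
  init        1.771     2.904  0.008459
  Δ        0.001408 -0.002113 -0.002113
  eq          1.772     2.902  0.006346
  solve Keq expr → x = -7.0419e-04; check Q = 1.9890e-06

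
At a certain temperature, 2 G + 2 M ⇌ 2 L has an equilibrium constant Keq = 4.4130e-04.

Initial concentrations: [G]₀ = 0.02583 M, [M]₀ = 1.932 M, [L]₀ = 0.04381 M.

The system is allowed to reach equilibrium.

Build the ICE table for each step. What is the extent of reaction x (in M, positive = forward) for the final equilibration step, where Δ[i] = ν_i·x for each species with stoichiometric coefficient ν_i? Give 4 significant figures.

x = -0.02052 M

Q₀ = 0.7707 vs Keq = 4.4130e-04 ⇒ Q>K, reverse
Step 1:
                    G           M           L
  init        0.02583       1.932     0.04381
  Δ           0.04104     0.04104    -0.04104
  eq          0.06687       1.973    0.002772
  solve Keq expr → x = -0.02052; check Q = 4.4130e-04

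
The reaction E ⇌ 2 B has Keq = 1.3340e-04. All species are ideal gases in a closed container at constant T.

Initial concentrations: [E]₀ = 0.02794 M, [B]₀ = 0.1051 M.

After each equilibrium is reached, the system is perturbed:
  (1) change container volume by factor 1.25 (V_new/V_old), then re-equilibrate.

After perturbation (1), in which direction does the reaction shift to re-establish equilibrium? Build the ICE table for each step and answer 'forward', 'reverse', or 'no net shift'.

Q₀ = 0.3953 vs Keq = 1.3340e-04 ⇒ Q>K, reverse
Step 1:
                   E          B
  I          0.02794     0.1051
  C          0.05093    -0.1019
  E          0.07887   0.003244
  solve Keq expr → x = -0.05093; check Q = 1.3340e-04
Then change container volume by factor 1.25 (V_new/V_old).
Step 2:
                   E          B
  I          0.06309   0.002595
  C       -1.5140e-04 3.0280e-04
  E          0.06294   0.002898
  solve Keq expr → x = 1.5140e-04; check Q = 1.3340e-04

Direction: forward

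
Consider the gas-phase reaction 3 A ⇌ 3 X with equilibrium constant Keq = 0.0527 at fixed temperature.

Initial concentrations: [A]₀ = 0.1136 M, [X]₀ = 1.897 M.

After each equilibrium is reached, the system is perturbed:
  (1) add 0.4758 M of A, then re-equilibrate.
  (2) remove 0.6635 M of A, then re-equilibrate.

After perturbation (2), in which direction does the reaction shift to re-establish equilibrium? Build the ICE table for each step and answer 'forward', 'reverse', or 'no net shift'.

Q₀ = 4657 vs Keq = 0.0527 ⇒ Q>K, reverse
Step 1:
                   A          X
  I           0.1136      1.897
  C            1.349     -1.349
  E            1.462     0.5483
  solve Keq expr → x = -0.4496; check Q = 0.0527
Then add 0.4758 M of A.
Step 2:
                   A          X
  I            1.938     0.5483
  C          -0.1297     0.1297
  E            1.808      0.678
  solve Keq expr → x = 0.04325; check Q = 0.0527
Then remove 0.6635 M of A.
Step 3:
                   A          X
  I            1.145      0.678
  C           0.1809    -0.1809
  E            1.326     0.4971
  solve Keq expr → x = -0.06031; check Q = 0.0527

Direction: reverse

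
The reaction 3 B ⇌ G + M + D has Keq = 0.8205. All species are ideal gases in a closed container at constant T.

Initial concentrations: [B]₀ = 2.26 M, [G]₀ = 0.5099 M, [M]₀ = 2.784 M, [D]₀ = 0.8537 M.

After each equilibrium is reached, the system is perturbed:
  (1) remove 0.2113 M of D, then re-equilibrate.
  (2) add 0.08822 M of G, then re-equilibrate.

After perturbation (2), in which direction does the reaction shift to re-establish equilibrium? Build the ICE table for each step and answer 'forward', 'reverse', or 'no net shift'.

Direction: reverse

Q₀ = 0.105 vs Keq = 0.8205 ⇒ Q<K, forward
Step 1:
                    B           G           M           D
  Initial        2.26      0.5099       2.784      0.8537
  Change      -0.7866      0.2622      0.2622      0.2622
  Equil         1.473      0.7721       3.046       1.116
  solve Keq expr → x = 0.2622; check Q = 0.8205
Then remove 0.2113 M of D.
Step 2:
                    B           G           M           D
  Initial       1.473      0.7721       3.046      0.9046
  Change     -0.07034     0.02345     0.02345     0.02345
  Equil         1.403      0.7955        3.07       0.928
  solve Keq expr → x = 0.02345; check Q = 0.8205
Then add 0.08822 M of G.
Step 3:
                    B           G           M           D
  Initial       1.403      0.8838        3.07       0.928
  Change      0.03551    -0.01184    -0.01184    -0.01184
  Equil         1.439      0.8719       3.058      0.9162
  solve Keq expr → x = -0.01184; check Q = 0.8205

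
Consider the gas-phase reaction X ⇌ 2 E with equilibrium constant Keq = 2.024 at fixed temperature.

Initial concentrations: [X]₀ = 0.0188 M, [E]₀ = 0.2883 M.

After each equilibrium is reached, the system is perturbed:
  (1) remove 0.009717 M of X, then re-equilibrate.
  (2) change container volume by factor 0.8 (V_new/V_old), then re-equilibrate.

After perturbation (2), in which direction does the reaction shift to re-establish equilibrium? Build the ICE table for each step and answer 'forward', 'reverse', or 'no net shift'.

Direction: reverse

Q₀ = 4.421 vs Keq = 2.024 ⇒ Q>K, reverse
Step 1:
                   X          E
  I           0.0188     0.2883
  C          0.01445   -0.02889
  E          0.03325     0.2594
  solve Keq expr → x = -0.01445; check Q = 2.024
Then remove 0.009717 M of X.
Step 2:
                   X          E
  I          0.02353     0.2594
  C         0.006479   -0.01296
  E          0.03001     0.2464
  solve Keq expr → x = -0.006479; check Q = 2.024
Then change container volume by factor 0.8 (V_new/V_old).
Step 3:
                   X          E
  I          0.03751     0.3081
  C         0.005871   -0.01174
  E          0.04338     0.2963
  solve Keq expr → x = -0.005871; check Q = 2.024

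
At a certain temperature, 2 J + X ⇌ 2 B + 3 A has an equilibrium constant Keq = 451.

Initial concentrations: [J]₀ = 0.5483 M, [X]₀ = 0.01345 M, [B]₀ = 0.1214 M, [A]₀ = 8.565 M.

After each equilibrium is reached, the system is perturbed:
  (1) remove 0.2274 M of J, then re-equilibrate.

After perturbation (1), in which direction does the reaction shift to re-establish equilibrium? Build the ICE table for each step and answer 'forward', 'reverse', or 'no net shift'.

Q₀ = 2290 vs Keq = 451 ⇒ Q>K, reverse
Step 1:
                    J           X           B           A
  I            0.5483     0.01345      0.1214       8.565
  C           0.03429     0.01714    -0.03429    -0.05143
  E            0.5826     0.03059     0.08711       8.514
  solve Keq expr → x = -0.01714; check Q = 451
Then remove 0.2274 M of J.
Step 2:
                    J           X           B           A
  I            0.3552     0.03059     0.08711       8.514
  C           0.02135     0.01068    -0.02135    -0.03203
  E            0.3765     0.04127     0.06576       8.482
  solve Keq expr → x = -0.01068; check Q = 451

Direction: reverse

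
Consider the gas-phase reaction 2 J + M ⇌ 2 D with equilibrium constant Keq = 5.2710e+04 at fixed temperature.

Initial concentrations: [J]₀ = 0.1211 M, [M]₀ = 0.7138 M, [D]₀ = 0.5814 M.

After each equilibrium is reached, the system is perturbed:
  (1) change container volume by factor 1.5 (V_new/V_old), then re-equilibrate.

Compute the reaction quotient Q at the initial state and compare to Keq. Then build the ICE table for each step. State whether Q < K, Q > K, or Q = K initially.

Q₀ = 32.29; Q < K (proceeds forward)

Q₀ = 32.29 vs Keq = 5.2710e+04 ⇒ Q<K, forward
Step 1:
                   J          M          D
  init        0.1211     0.7138     0.5814
  Δ          -0.1173   -0.05867     0.1173
  eq         0.00376     0.6551     0.6987
  solve Keq expr → x = 0.05867; check Q = 5.2710e+04
Then change container volume by factor 1.5 (V_new/V_old).
Step 2:
                   J          M          D
  init      0.002507     0.4368     0.4658
  Δ       5.5872e-04 2.7936e-04 -5.5872e-04
  eq        0.003065      0.437     0.4653
  solve Keq expr → x = -2.7936e-04; check Q = 5.2710e+04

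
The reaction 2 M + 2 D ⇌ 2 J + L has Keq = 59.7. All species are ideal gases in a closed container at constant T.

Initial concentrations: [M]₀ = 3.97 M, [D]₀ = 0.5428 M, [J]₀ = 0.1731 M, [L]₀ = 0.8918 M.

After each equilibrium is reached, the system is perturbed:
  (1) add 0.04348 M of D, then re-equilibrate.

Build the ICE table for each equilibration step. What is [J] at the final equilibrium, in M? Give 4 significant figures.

Q₀ = 0.005754 vs Keq = 59.7 ⇒ Q<K, forward
Step 1:
                   M          D          J          L
  I             3.97     0.5428     0.1731     0.8918
  C          -0.5152    -0.5152     0.5152     0.2576
  E            3.455    0.02764     0.6883      1.149
  solve Keq expr → x = 0.2576; check Q = 59.7
Then add 0.04348 M of D.
Step 2:
                   M          D          J          L
  I            3.455    0.07112     0.6883      1.149
  C         -0.04121   -0.04121    0.04121     0.0206
  E            3.414    0.02992     0.7295       1.17
  solve Keq expr → x = 0.0206; check Q = 59.7

[J]_eq = 0.7295 M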